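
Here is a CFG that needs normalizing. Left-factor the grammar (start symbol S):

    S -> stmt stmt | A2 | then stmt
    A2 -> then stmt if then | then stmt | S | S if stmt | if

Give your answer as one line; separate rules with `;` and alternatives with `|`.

A2 has alternatives sharing prefix 'then stmt': factor to A2 → then stmt A2' with A2' → if then | ε.
A2 has alternatives sharing prefix 'S': factor to A2 → S A2'' with A2'' → ε | if stmt.

S -> stmt stmt | A2 | then stmt; A2 -> if | then stmt A2' | S A2''; A2' -> if then | ε; A2'' -> ε | if stmt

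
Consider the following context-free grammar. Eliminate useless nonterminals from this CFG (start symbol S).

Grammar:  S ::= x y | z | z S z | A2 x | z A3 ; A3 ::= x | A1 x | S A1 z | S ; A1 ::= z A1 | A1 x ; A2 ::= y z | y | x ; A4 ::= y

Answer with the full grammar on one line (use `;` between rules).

Generating nonterminals: {A2, A3, A4, S}.
Reachable from S after that: {A2, A3, S}.
Removed useless symbols: {A1, A4} and every production mentioning them.

S ::= x y | z | z S z | A2 x | z A3; A3 ::= x | S; A2 ::= y z | y | x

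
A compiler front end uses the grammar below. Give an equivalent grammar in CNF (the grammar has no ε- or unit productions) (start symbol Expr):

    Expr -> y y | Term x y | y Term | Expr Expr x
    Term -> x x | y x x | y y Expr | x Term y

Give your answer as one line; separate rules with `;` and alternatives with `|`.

Expr -> X1 X1 | Term Y1 | X1 Term | Expr Y2; Term -> X2 X2 | X1 Y3 | X1 Y4 | X2 Y5; X1 -> y; X2 -> x; Y1 -> X2 X1; Y2 -> Expr X2; Y3 -> X2 X2; Y4 -> X1 Expr; Y5 -> Term X1

Introduce a nonterminal for each terminal appearing in a rule of length ≥ 2: X1 → y, X2 → x.
Binarize each right-hand side of length ≥ 3 by chaining fresh nonterminals (Y1, Y2, …): affected rules were Expr → Term X2 X1; Expr → Expr Expr X2; Term → X1 X2 X2; Term → X1 X1 Expr.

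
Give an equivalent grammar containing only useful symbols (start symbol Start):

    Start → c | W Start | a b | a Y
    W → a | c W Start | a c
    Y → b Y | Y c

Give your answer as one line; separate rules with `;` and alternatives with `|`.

Start → c | W Start | a b; W → a | c W Start | a c

Generating nonterminals: {Start, W}.
Reachable from Start after that: {Start, W}.
Removed useless symbols: {Y} and every production mentioning them.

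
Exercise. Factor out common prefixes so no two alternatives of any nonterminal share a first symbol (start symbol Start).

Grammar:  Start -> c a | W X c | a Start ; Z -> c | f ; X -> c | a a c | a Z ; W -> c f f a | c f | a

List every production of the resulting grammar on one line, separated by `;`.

Start -> c a | W X c | a Start; Z -> c | f; X -> c | a X1; W -> a | c f W1; X1 -> a c | Z; W1 -> f a | eps

X has alternatives sharing prefix 'a': factor to X → a X1 with X1 → a c | Z.
W has alternatives sharing prefix 'c f': factor to W → c f W1 with W1 → f a | ε.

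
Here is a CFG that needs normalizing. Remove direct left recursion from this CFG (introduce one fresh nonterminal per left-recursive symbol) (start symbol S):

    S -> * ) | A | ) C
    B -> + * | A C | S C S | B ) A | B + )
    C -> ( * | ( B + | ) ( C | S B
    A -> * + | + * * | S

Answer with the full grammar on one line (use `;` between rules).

B is directly left-recursive.
For B: α = {) A, + )}, β = {+ *, A C, S C S}. Rewrite as B → β B' and B' → α B' | ε.

S -> * ) | A | ) C; B -> + * B' | A C B' | S C S B'; C -> ( * | ( B + | ) ( C | S B; A -> * + | + * * | S; B' -> ) A B' | + ) B' | epsilon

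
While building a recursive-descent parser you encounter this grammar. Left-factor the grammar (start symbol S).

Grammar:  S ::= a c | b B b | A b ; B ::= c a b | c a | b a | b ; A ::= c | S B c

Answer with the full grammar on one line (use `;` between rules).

S ::= a c | b B b | A b; B ::= c a B' | b B''; A ::= c | S B c; B' ::= b | ε; B'' ::= a | ε

B has alternatives sharing prefix 'c a': factor to B → c a B' with B' → b | ε.
B has alternatives sharing prefix 'b': factor to B → b B'' with B'' → a | ε.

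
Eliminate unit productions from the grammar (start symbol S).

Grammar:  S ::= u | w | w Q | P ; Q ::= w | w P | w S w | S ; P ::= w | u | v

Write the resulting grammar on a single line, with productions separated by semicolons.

S ::= u | w | w Q | v; Q ::= u | w | w Q | v | w P | w S w; P ::= w | u | v

Unit pairs: Q ⇒* {P, S}; S ⇒* {P}.
For each unit pair (A, B), copy every non-unit production of B to A, then drop all unit productions.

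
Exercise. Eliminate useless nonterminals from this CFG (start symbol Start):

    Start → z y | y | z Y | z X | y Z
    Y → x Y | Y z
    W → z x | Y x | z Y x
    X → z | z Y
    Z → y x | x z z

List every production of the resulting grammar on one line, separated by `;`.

Start → z y | y | z X | y Z; X → z; Z → y x | x z z

Generating nonterminals: {Start, W, X, Z}.
Reachable from Start after that: {Start, X, Z}.
Removed useless symbols: {W, Y} and every production mentioning them.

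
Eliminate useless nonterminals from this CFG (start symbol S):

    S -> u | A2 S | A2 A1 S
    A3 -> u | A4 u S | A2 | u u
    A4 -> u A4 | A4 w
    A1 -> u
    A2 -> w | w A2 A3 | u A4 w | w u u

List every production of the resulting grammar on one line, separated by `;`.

S -> u | A2 S | A2 A1 S; A3 -> u | A2 | u u; A1 -> u; A2 -> w | w A2 A3 | w u u

Generating nonterminals: {A1, A2, A3, S}.
Reachable from S after that: {A1, A2, A3, S}.
Removed useless symbols: {A4} and every production mentioning them.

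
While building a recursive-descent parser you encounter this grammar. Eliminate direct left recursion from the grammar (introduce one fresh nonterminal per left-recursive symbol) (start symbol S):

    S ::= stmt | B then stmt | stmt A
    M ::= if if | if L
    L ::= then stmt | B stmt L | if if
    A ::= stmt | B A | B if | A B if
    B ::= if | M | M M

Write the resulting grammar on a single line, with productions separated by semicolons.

S ::= stmt | B then stmt | stmt A; M ::= if if | if L; L ::= then stmt | B stmt L | if if; A ::= stmt A' | B A A' | B if A'; B ::= if | M | M M; A' ::= B if A' | ε

A is directly left-recursive.
For A: α = {B if}, β = {stmt, B A, B if}. Rewrite as A → β A' and A' → α A' | ε.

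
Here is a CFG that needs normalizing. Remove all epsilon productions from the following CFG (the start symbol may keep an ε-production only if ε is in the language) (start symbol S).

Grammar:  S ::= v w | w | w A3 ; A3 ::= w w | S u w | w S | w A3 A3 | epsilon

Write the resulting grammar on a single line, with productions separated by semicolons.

S ::= v w | w | w A3; A3 ::= w w | S u w | w S | w A3 A3 | w A3 | w

The nullable symbols are {A3}.
ε ∉ L(G), so no ε-production is kept.
For each production, add variants omitting each subset of nullable occurrences: A3 → w A3 A3 gives w A3 A3 | w A3 | w.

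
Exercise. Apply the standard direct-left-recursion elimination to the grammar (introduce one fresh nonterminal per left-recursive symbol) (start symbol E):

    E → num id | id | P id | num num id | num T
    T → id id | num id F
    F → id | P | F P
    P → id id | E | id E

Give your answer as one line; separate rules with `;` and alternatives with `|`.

E → num id | id | P id | num num id | num T; T → id id | num id F; F → id F' | P F'; P → id id | E | id E; F' → P F' | ε

F is directly left-recursive.
For F: α = {P}, β = {id, P}. Rewrite as F → β F' and F' → α F' | ε.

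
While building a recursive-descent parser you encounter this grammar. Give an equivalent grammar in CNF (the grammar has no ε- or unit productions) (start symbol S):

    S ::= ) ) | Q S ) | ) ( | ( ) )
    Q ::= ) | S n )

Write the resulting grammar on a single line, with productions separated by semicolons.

Introduce a nonterminal for each terminal appearing in a rule of length ≥ 2: X1 → ), X2 → (, X3 → n.
Binarize each right-hand side of length ≥ 3 by chaining fresh nonterminals (Y1, Y2, …): affected rules were S → Q S X1; S → X2 X1 X1; Q → S X3 X1.

S ::= X1 X1 | Q Y1 | X1 X2 | X2 Y2; Q ::= ) | S Y3; X1 ::= ); X2 ::= (; X3 ::= n; Y1 ::= S X1; Y2 ::= X1 X1; Y3 ::= X3 X1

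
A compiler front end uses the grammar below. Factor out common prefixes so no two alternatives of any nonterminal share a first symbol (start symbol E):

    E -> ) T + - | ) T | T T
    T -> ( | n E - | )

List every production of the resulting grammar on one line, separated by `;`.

E has alternatives sharing prefix ') T': factor to E → ) T E' with E' → + - | ε.

E -> T T | ) T E'; T -> ( | n E - | ); E' -> + - | eps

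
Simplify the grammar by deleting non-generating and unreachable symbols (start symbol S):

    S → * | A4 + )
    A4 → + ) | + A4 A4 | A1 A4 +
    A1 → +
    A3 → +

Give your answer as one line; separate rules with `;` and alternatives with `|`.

S → * | A4 + ); A4 → + ) | + A4 A4 | A1 A4 +; A1 → +

Generating nonterminals: {A1, A3, A4, S}.
Reachable from S after that: {A1, A4, S}.
Removed useless symbols: {A3} and every production mentioning them.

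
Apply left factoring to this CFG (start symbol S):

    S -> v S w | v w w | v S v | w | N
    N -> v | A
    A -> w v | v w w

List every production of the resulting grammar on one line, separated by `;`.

S has alternatives sharing prefix 'v': factor to S → v S' with S' → S w | w w | S v.
S' has alternatives sharing prefix 'S': factor to S' → S S'' with S'' → w | v.

S -> w | N | v S'; N -> v | A; A -> w v | v w w; S' -> w w | S S''; S'' -> w | v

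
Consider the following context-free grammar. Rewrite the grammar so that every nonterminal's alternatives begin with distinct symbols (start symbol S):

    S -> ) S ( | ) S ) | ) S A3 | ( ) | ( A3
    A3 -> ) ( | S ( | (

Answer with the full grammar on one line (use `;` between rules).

S -> ) S S' | ( S''; A3 -> ) ( | S ( | (; S' -> ( | ) | A3; S'' -> ) | A3

S has alternatives sharing prefix ') S': factor to S → ) S S' with S' → ( | ) | A3.
S has alternatives sharing prefix '(': factor to S → ( S'' with S'' → ) | A3.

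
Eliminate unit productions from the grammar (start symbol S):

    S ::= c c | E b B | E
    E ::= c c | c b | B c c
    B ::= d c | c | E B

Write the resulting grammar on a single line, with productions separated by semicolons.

Unit pairs: S ⇒* {E}.
For every A with A ⇒* B via unit rules, add B's non-unit alternatives to A; then delete every rule of the form X → Y.

S ::= c c | c b | B c c | E b B; E ::= c c | c b | B c c; B ::= d c | c | E B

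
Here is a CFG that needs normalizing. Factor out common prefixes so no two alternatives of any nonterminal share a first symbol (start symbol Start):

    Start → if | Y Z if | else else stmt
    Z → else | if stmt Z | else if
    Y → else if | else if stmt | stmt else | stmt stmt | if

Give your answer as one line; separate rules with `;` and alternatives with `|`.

Z has alternatives sharing prefix 'else': factor to Z → else Z1 with Z1 → ε | if.
Y has alternatives sharing prefix 'else if': factor to Y → else if Y1 with Y1 → ε | stmt.
Y has alternatives sharing prefix 'stmt': factor to Y → stmt Y2 with Y2 → else | stmt.

Start → if | Y Z if | else else stmt; Z → if stmt Z | else Z1; Y → if | else if Y1 | stmt Y2; Z1 → ε | if; Y1 → ε | stmt; Y2 → else | stmt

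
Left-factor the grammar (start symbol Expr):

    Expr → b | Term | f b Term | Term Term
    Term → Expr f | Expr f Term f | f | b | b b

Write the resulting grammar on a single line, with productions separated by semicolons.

Expr has alternatives sharing prefix 'Term': factor to Expr → Term Expr1 with Expr1 → ε | Term.
Term has alternatives sharing prefix 'Expr f': factor to Term → Expr f Term1 with Term1 → ε | Term f.
Term has alternatives sharing prefix 'b': factor to Term → b Term2 with Term2 → ε | b.

Expr → b | f b Term | Term Expr1; Term → f | Expr f Term1 | b Term2; Expr1 → ε | Term; Term1 → ε | Term f; Term2 → ε | b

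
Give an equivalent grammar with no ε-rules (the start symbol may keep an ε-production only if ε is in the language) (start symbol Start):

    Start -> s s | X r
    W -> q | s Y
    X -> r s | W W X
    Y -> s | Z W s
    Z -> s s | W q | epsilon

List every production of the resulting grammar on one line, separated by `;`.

Start -> s s | X r; W -> q | s Y; X -> r s | W W X; Y -> s | Z W s | W s; Z -> s s | W q

The nullable symbols are {Z}.
ε ∉ L(G), so no ε-production is kept.
For each production, add variants omitting each subset of nullable occurrences: Y → Z W s gives Z W s | W s.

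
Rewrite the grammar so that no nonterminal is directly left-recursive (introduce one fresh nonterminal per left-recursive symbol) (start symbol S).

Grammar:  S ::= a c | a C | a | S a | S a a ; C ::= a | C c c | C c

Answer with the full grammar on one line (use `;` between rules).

Left recursion appears on S, C.
For S: α = {a, a a}, β = {a c, a C, a}. Rewrite as S → β S' and S' → α S' | ε.
For C: α = {c c, c}, β = {a}. Rewrite as C → β C' and C' → α C' | ε.

S ::= a c S' | a C S' | a S'; C ::= a C'; S' ::= a S' | a a S' | eps; C' ::= c c C' | c C' | eps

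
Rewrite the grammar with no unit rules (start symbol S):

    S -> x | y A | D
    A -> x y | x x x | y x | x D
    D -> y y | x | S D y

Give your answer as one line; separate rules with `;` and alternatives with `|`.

Unit pairs: S ⇒* {D}.
For each unit pair (A, B), copy every non-unit production of B to A, then drop all unit productions.

S -> y y | x | S D y | y A; A -> x y | x x x | y x | x D; D -> y y | x | S D y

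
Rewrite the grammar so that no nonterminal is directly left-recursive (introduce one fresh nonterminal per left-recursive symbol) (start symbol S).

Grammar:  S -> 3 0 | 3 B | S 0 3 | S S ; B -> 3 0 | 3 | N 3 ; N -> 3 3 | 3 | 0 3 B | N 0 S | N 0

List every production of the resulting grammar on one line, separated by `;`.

Left recursion appears on S, N.
For S: α = {0 3, S}, β = {3 0, 3 B}. Rewrite as S → β S' and S' → α S' | ε.
For N: α = {0 S, 0}, β = {3 3, 3, 0 3 B}. Rewrite as N → β N' and N' → α N' | ε.

S -> 3 0 S' | 3 B S'; B -> 3 0 | 3 | N 3; N -> 3 3 N' | 3 N' | 0 3 B N'; S' -> 0 3 S' | S S' | ε; N' -> 0 S N' | 0 N' | ε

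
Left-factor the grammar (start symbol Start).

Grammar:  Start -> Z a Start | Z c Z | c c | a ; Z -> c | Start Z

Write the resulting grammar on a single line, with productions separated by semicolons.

Start has alternatives sharing prefix 'Z': factor to Start → Z Start1 with Start1 → a Start | c Z.

Start -> c c | a | Z Start1; Z -> c | Start Z; Start1 -> a Start | c Z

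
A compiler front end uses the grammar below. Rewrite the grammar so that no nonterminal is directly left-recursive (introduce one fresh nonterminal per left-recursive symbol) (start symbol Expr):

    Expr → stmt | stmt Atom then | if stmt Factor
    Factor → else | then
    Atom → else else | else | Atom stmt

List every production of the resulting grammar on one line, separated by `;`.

Atom is directly left-recursive.
For Atom: α = {stmt}, β = {else else, else}. Rewrite as Atom → β Atom1 and Atom1 → α Atom1 | ε.

Expr → stmt | stmt Atom then | if stmt Factor; Factor → else | then; Atom → else else Atom1 | else Atom1; Atom1 → stmt Atom1 | eps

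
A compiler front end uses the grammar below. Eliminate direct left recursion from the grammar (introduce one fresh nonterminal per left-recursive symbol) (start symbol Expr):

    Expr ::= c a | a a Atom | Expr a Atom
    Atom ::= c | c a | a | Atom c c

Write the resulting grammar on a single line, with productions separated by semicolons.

Expr, Atom are directly left-recursive.
For Expr: α = {a Atom}, β = {c a, a a Atom}. Rewrite as Expr → β Expr1 and Expr1 → α Expr1 | ε.
For Atom: α = {c c}, β = {c, c a, a}. Rewrite as Atom → β Atom1 and Atom1 → α Atom1 | ε.

Expr ::= c a Expr1 | a a Atom Expr1; Atom ::= c Atom1 | c a Atom1 | a Atom1; Expr1 ::= a Atom Expr1 | ε; Atom1 ::= c c Atom1 | ε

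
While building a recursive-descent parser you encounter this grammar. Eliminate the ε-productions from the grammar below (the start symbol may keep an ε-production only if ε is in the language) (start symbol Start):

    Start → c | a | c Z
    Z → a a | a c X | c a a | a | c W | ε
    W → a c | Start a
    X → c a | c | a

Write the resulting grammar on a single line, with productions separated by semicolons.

Nullable nonterminals: {Z}.
ε ∉ L(G), so no ε-production is kept.

Start → c | a | c Z; Z → a a | a c X | c a a | a | c W; W → a c | Start a; X → c a | c | a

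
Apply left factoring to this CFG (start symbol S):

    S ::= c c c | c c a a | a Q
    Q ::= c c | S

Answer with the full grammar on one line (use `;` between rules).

S has alternatives sharing prefix 'c c': factor to S → c c S' with S' → c | a a.

S ::= a Q | c c S'; Q ::= c c | S; S' ::= c | a a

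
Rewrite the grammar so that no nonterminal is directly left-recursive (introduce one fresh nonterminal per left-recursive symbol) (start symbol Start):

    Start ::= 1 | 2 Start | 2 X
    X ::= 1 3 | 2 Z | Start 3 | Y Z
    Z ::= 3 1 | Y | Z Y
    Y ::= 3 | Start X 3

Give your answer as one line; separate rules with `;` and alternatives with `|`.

Start ::= 1 | 2 Start | 2 X; X ::= 1 3 | 2 Z | Start 3 | Y Z; Z ::= 3 1 Z1 | Y Z1; Y ::= 3 | Start X 3; Z1 ::= Y Z1 | ε

Left recursion appears on Z.
For Z: α = {Y}, β = {3 1, Y}. Rewrite as Z → β Z1 and Z1 → α Z1 | ε.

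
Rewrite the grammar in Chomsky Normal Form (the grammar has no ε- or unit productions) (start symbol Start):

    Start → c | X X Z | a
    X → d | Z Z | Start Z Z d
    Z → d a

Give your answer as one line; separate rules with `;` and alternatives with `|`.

Start → c | X Y1 | a; X → d | Z Z | Start Y2; Z → X1 X2; X1 → d; X2 → a; Y1 → X Z; Y2 → Z Y3; Y3 → Z X1

Introduce a nonterminal for each terminal appearing in a rule of length ≥ 2: X1 → d, X2 → a.
Binarize each right-hand side of length ≥ 3 by chaining fresh nonterminals (Y1, Y2, …): affected rules were Start → X X Z; X → Start Z Z X1.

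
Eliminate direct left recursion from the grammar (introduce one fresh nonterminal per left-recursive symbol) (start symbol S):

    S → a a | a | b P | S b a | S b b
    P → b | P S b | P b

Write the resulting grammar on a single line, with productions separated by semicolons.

Directly left-recursive nonterminals: S, P.
For S: α = {b a, b b}, β = {a a, a, b P}. Rewrite as S → β S' and S' → α S' | ε.
For P: α = {S b, b}, β = {b}. Rewrite as P → β P' and P' → α P' | ε.

S → a a S' | a S' | b P S'; P → b P'; S' → b a S' | b b S' | ε; P' → S b P' | b P' | ε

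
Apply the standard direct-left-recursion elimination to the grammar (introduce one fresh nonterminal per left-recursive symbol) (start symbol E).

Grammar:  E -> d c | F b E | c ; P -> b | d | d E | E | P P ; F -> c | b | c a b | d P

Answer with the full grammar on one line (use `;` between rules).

Directly left-recursive nonterminal: P.
For P: α = {P}, β = {b, d, d E, E}. Rewrite as P → β P' and P' → α P' | ε.

E -> d c | F b E | c; P -> b P' | d P' | d E P' | E P'; F -> c | b | c a b | d P; P' -> P P' | epsilon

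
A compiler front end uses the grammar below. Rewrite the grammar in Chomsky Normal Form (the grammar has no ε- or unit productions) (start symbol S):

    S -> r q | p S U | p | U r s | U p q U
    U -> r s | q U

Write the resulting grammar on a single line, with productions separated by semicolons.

Introduce a nonterminal for each terminal appearing in a rule of length ≥ 2: X1 → r, X2 → q, X3 → p, X4 → s.
Binarize each right-hand side of length ≥ 3 by chaining fresh nonterminals (Y1, Y2, …): affected rules were S → X3 S U; S → U X1 X4; S → U X3 X2 U.

S -> X1 X2 | X3 Y1 | p | U Y2 | U Y3; U -> X1 X4 | X2 U; X1 -> r; X2 -> q; X3 -> p; X4 -> s; Y1 -> S U; Y2 -> X1 X4; Y3 -> X3 Y4; Y4 -> X2 U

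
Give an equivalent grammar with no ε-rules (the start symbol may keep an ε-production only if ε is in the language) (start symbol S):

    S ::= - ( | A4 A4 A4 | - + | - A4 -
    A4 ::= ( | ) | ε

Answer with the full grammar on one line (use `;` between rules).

Nullable nonterminals: {A4, S}.
ε ∈ L(G) since S is nullable, so keep S → ε.
For each production, add variants omitting each subset of nullable occurrences: S → A4 A4 A4 gives A4 A4 A4 | A4 A4 | A4. S → - A4 - gives - A4 - | - -.

S ::= - ( | A4 A4 A4 | A4 A4 | A4 | - + | - A4 - | - - | ε; A4 ::= ( | )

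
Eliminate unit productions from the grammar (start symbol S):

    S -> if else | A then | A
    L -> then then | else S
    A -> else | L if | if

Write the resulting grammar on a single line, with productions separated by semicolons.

S -> if else | A then | else | L if | if; L -> then then | else S; A -> else | L if | if

Unit pairs: S ⇒* {A}.
For each unit pair (A, B), copy every non-unit production of B to A, then drop all unit productions.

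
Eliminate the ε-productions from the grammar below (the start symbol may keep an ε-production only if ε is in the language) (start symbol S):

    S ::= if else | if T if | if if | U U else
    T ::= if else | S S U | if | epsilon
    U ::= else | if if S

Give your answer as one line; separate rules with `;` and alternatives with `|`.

S ::= if else | if T if | if if | U U else; T ::= if else | S S U | if; U ::= else | if if S

The nullable symbols are {T}.
ε ∉ L(G), so no ε-production is kept.
Expand every rule over subsets of its nullable positions: S → if T if gives if T if | if if.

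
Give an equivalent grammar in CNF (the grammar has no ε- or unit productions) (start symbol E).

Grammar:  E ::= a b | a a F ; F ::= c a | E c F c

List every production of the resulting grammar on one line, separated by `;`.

Introduce a nonterminal for each terminal appearing in a rule of length ≥ 2: X1 → a, X2 → b, X3 → c.
Binarize each right-hand side of length ≥ 3 by chaining fresh nonterminals (Y1, Y2, …): affected rules were E → X1 X1 F; F → E X3 F X3.

E ::= X1 X2 | X1 Y1; F ::= X3 X1 | E Y2; X1 ::= a; X2 ::= b; X3 ::= c; Y1 ::= X1 F; Y2 ::= X3 Y3; Y3 ::= F X3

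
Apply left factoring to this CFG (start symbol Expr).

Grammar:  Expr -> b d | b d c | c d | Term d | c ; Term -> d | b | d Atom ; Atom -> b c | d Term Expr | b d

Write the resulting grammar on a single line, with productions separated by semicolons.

Expr -> Term d | b d Expr1 | c Expr2; Term -> b | d Term1; Atom -> d Term Expr | b Atom1; Expr1 -> epsilon | c; Expr2 -> d | epsilon; Term1 -> epsilon | Atom; Atom1 -> c | d

Expr has alternatives sharing prefix 'b d': factor to Expr → b d Expr1 with Expr1 → ε | c.
Expr has alternatives sharing prefix 'c': factor to Expr → c Expr2 with Expr2 → d | ε.
Term has alternatives sharing prefix 'd': factor to Term → d Term1 with Term1 → ε | Atom.
Atom has alternatives sharing prefix 'b': factor to Atom → b Atom1 with Atom1 → c | d.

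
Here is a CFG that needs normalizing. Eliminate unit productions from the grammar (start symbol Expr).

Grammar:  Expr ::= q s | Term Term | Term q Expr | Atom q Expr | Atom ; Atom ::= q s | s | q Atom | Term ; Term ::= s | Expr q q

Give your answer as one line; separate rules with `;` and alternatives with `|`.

Unit pairs: Atom ⇒* {Term}; Expr ⇒* {Atom, Term}.
Replace each nonterminal's rules with the union of the non-unit rules of every nonterminal it unit-derives.

Expr ::= s | Expr q q | q s | q Atom | Term Term | Term q Expr | Atom q Expr; Atom ::= s | Expr q q | q s | q Atom; Term ::= s | Expr q q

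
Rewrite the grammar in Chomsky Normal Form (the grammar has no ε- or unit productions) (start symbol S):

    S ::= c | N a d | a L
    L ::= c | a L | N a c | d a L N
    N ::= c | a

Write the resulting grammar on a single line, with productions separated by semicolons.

Introduce a nonterminal for each terminal appearing in a rule of length ≥ 2: X1 → a, X2 → d, X3 → c.
Binarize each right-hand side of length ≥ 3 by chaining fresh nonterminals (Y1, Y2, …): affected rules were S → N X1 X2; L → N X1 X3; L → X2 X1 L N.

S ::= c | N Y1 | X1 L; L ::= c | X1 L | N Y2 | X2 Y3; N ::= c | a; X1 ::= a; X2 ::= d; X3 ::= c; Y1 ::= X1 X2; Y2 ::= X1 X3; Y3 ::= X1 Y4; Y4 ::= L N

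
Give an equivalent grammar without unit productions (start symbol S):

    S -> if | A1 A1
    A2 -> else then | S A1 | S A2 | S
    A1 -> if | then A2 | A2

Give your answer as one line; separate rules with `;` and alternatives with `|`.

Unit pairs: A1 ⇒* {A2, S}; A2 ⇒* {S}.
For every A with A ⇒* B via unit rules, add B's non-unit alternatives to A; then delete every rule of the form X → Y.

S -> if | A1 A1; A2 -> else then | S A1 | S A2 | if | A1 A1; A1 -> else then | S A1 | S A2 | if | then A2 | A1 A1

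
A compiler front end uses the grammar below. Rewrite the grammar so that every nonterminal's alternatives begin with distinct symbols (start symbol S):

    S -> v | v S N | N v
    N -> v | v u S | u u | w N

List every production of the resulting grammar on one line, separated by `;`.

S -> N v | v S'; N -> u u | w N | v N'; S' -> ε | S N; N' -> ε | u S

S has alternatives sharing prefix 'v': factor to S → v S' with S' → ε | S N.
N has alternatives sharing prefix 'v': factor to N → v N' with N' → ε | u S.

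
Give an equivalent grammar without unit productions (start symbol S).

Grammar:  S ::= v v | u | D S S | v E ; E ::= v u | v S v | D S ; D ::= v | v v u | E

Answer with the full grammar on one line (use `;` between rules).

S ::= v v | u | D S S | v E; E ::= v u | v S v | D S; D ::= v u | v S v | D S | v | v v u

Unit pairs: D ⇒* {E}.
For every A with A ⇒* B via unit rules, add B's non-unit alternatives to A; then delete every rule of the form X → Y.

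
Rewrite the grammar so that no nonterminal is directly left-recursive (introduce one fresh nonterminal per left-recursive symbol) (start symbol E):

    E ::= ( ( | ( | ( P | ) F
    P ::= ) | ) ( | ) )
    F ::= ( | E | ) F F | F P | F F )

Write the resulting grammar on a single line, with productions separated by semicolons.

F is directly left-recursive.
For F: α = {P, F )}, β = {(, E, ) F F}. Rewrite as F → β F' and F' → α F' | ε.

E ::= ( ( | ( | ( P | ) F; P ::= ) | ) ( | ) ); F ::= ( F' | E F' | ) F F F'; F' ::= P F' | F ) F' | eps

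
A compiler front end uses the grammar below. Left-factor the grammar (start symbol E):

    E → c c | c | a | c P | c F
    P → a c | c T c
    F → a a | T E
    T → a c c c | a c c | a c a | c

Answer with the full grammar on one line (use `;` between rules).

E has alternatives sharing prefix 'c': factor to E → c E' with E' → c | ε | P | F.
T has alternatives sharing prefix 'a c': factor to T → a c T' with T' → c c | c | a.
T' has alternatives sharing prefix 'c': factor to T' → c T'' with T'' → c | ε.

E → a | c E'; P → a c | c T c; F → a a | T E; T → c | a c T'; E' → c | ε | P | F; T' → a | c T''; T'' → c | ε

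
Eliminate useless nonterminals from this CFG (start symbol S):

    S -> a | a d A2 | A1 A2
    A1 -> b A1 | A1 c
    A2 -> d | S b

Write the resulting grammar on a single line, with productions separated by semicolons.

Generating nonterminals: {A2, S}.
Reachable from S after that: {A2, S}.
Removed useless symbols: {A1} and every production mentioning them.

S -> a | a d A2; A2 -> d | S b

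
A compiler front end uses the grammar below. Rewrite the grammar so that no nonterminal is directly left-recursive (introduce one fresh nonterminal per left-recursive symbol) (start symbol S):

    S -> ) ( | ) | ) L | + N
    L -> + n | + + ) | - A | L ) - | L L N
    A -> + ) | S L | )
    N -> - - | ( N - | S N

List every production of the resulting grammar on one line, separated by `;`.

S -> ) ( | ) | ) L | + N; L -> + n L' | + + ) L' | - A L'; A -> + ) | S L | ); N -> - - | ( N - | S N; L' -> ) - L' | L N L' | ε

L is directly left-recursive.
For L: α = {) -, L N}, β = {+ n, + + ), - A}. Rewrite as L → β L' and L' → α L' | ε.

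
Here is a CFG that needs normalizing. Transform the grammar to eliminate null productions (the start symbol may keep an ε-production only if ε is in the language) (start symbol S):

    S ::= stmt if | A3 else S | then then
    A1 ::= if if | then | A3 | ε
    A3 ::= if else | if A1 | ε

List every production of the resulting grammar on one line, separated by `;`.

S ::= stmt if | A3 else S | else S | then then; A1 ::= if if | then | A3; A3 ::= if else | if A1 | if

Nullable set = {A1, A3}.
ε ∉ L(G), so no ε-production is kept.
Add the nullable-subset variants: S → A3 else S gives A3 else S | else S. A3 → if A1 gives if A1 | if.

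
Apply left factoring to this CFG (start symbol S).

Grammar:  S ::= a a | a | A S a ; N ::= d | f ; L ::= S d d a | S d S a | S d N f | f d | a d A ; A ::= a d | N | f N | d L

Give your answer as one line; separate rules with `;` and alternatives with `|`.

S ::= A S a | a S'; N ::= d | f; L ::= f d | a d A | S d L'; A ::= a d | N | f N | d L; S' ::= a | ε; L' ::= d a | S a | N f

S has alternatives sharing prefix 'a': factor to S → a S' with S' → a | ε.
L has alternatives sharing prefix 'S d': factor to L → S d L' with L' → d a | S a | N f.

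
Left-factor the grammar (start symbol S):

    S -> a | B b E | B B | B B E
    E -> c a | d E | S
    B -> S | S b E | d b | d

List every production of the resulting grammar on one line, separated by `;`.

S -> a | B S'; E -> c a | d E | S; B -> S B' | d B''; S' -> b E | B S''; B' -> eps | b E; B'' -> b | eps; S'' -> eps | E

S has alternatives sharing prefix 'B': factor to S → B S' with S' → b E | B | B E.
B has alternatives sharing prefix 'S': factor to B → S B' with B' → ε | b E.
B has alternatives sharing prefix 'd': factor to B → d B'' with B'' → b | ε.
S' has alternatives sharing prefix 'B': factor to S' → B S'' with S'' → ε | E.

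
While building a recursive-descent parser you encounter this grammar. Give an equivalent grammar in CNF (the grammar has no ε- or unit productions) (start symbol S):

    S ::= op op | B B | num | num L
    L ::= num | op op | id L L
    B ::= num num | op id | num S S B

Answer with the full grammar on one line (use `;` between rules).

S ::= X1 X1 | B B | num | X2 L; L ::= num | X1 X1 | X3 Y1; B ::= X2 X2 | X1 X3 | X2 Y2; X1 ::= op; X2 ::= num; X3 ::= id; Y1 ::= L L; Y2 ::= S Y3; Y3 ::= S B

Introduce a nonterminal for each terminal appearing in a rule of length ≥ 2: X1 → op, X2 → num, X3 → id.
Binarize each right-hand side of length ≥ 3 by chaining fresh nonterminals (Y1, Y2, …): affected rules were L → X3 L L; B → X2 S S B.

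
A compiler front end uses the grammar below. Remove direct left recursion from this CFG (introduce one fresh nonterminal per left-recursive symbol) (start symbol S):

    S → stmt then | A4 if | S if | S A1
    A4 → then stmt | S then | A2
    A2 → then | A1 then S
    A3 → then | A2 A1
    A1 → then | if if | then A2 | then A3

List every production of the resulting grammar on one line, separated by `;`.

Directly left-recursive nonterminal: S.
For S: α = {if, A1}, β = {stmt then, A4 if}. Rewrite as S → β S' and S' → α S' | ε.

S → stmt then S' | A4 if S'; A4 → then stmt | S then | A2; A2 → then | A1 then S; A3 → then | A2 A1; A1 → then | if if | then A2 | then A3; S' → if S' | A1 S' | ε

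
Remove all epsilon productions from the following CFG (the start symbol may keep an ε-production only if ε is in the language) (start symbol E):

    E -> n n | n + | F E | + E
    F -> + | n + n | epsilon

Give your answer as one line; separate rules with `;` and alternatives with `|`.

E -> n n | n + | F E | + E; F -> + | n + n

The nullable symbols are {F}.
ε ∉ L(G), so no ε-production is kept.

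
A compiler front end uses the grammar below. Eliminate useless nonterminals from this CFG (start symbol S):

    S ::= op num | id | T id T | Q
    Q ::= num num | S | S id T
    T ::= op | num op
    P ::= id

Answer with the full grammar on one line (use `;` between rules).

Generating nonterminals: {P, Q, S, T}.
Reachable from S after that: {Q, S, T}.
Removed useless symbols: {P} and every production mentioning them.

S ::= op num | id | T id T | Q; Q ::= num num | S | S id T; T ::= op | num op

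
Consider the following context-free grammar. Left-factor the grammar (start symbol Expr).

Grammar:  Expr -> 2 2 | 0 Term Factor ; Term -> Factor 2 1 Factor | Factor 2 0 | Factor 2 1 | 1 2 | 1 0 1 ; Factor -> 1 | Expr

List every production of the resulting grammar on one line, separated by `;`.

Expr -> 2 2 | 0 Term Factor; Term -> Factor 2 Term1 | 1 Term2; Factor -> 1 | Expr; Term1 -> 0 | 1 Term11; Term2 -> 2 | 0 1; Term11 -> Factor | ε

Term has alternatives sharing prefix 'Factor 2': factor to Term → Factor 2 Term1 with Term1 → 1 Factor | 0 | 1.
Term has alternatives sharing prefix '1': factor to Term → 1 Term2 with Term2 → 2 | 0 1.
Term1 has alternatives sharing prefix '1': factor to Term1 → 1 Term11 with Term11 → Factor | ε.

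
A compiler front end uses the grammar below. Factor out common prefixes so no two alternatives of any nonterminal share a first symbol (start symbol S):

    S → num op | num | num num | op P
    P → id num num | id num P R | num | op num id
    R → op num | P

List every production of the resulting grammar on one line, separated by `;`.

S → op P | num S'; P → num | op num id | id num P'; R → op num | P; S' → op | ε | num; P' → num | P R

S has alternatives sharing prefix 'num': factor to S → num S' with S' → op | ε | num.
P has alternatives sharing prefix 'id num': factor to P → id num P' with P' → num | P R.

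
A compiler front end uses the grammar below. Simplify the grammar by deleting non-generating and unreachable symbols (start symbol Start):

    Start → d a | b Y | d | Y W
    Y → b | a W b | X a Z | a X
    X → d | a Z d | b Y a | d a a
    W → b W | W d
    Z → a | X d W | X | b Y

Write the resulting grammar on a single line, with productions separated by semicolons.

Generating nonterminals: {Start, X, Y, Z}.
Reachable from Start after that: {Start, X, Y, Z}.
Removed useless symbols: {W} and every production mentioning them.

Start → d a | b Y | d; Y → b | X a Z | a X; X → d | a Z d | b Y a | d a a; Z → a | X | b Y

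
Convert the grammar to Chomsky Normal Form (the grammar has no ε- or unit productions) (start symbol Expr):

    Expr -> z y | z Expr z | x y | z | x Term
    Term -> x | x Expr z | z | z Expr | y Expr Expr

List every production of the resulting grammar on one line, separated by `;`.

Expr -> X1 X2 | X1 Y1 | X3 X2 | z | X3 Term; Term -> x | X3 Y2 | z | X1 Expr | X2 Y3; X1 -> z; X2 -> y; X3 -> x; Y1 -> Expr X1; Y2 -> Expr X1; Y3 -> Expr Expr

Introduce a nonterminal for each terminal appearing in a rule of length ≥ 2: X1 → z, X2 → y, X3 → x.
Binarize each right-hand side of length ≥ 3 by chaining fresh nonterminals (Y1, Y2, …): affected rules were Expr → X1 Expr X1; Term → X3 Expr X1; Term → X2 Expr Expr.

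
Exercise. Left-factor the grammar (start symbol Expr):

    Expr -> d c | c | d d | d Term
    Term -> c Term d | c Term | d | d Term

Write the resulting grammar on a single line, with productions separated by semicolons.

Expr -> c | d Expr1; Term -> c Term Term1 | d Term2; Expr1 -> c | d | Term; Term1 -> d | epsilon; Term2 -> epsilon | Term

Expr has alternatives sharing prefix 'd': factor to Expr → d Expr1 with Expr1 → c | d | Term.
Term has alternatives sharing prefix 'c Term': factor to Term → c Term Term1 with Term1 → d | ε.
Term has alternatives sharing prefix 'd': factor to Term → d Term2 with Term2 → ε | Term.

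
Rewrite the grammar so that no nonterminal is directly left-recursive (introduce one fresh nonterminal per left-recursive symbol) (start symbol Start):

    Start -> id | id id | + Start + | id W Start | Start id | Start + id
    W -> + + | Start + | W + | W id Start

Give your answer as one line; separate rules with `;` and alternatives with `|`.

Start -> id Start1 | id id Start1 | + Start + Start1 | id W Start Start1; W -> + + W1 | Start + W1; Start1 -> id Start1 | + id Start1 | ε; W1 -> + W1 | id Start W1 | ε

Directly left-recursive nonterminals: Start, W.
For Start: α = {id, + id}, β = {id, id id, + Start +, id W Start}. Rewrite as Start → β Start1 and Start1 → α Start1 | ε.
For W: α = {+, id Start}, β = {+ +, Start +}. Rewrite as W → β W1 and W1 → α W1 | ε.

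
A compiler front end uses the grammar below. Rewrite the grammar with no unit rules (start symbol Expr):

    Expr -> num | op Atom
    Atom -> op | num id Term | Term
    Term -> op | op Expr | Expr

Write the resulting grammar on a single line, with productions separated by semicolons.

Expr -> num | op Atom; Atom -> op | op Expr | num id Term | num | op Atom; Term -> op | op Expr | num | op Atom

Unit pairs: Atom ⇒* {Expr, Term}; Term ⇒* {Expr}.
For every A with A ⇒* B via unit rules, add B's non-unit alternatives to A; then delete every rule of the form X → Y.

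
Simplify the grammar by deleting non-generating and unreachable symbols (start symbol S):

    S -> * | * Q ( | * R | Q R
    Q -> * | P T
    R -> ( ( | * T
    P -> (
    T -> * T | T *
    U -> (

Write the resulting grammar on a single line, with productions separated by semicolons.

Generating nonterminals: {P, Q, R, S, U}.
Reachable from S after that: {Q, R, S}.
Removed useless symbols: {P, T, U} and every production mentioning them.

S -> * | * Q ( | * R | Q R; Q -> *; R -> ( (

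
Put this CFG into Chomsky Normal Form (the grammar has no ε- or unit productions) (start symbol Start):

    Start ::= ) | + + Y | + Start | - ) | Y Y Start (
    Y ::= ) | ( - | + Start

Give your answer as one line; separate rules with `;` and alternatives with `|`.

Introduce a nonterminal for each terminal appearing in a rule of length ≥ 2: X1 → +, X2 → -, X3 → ), X4 → (.
Binarize each right-hand side of length ≥ 3 by chaining fresh nonterminals (Y1, Y2, …): affected rules were Start → X1 X1 Y; Start → Y Y Start X4.

Start ::= ) | X1 Y1 | X1 Start | X2 X3 | Y Y2; Y ::= ) | X4 X2 | X1 Start; X1 ::= +; X2 ::= -; X3 ::= ); X4 ::= (; Y1 ::= X1 Y; Y2 ::= Y Y3; Y3 ::= Start X4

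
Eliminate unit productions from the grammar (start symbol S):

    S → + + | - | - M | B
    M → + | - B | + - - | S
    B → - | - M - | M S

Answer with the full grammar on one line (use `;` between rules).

Unit pairs: M ⇒* {B, S}; S ⇒* {B}.
Replace each nonterminal's rules with the union of the non-unit rules of every nonterminal it unit-derives.

S → - | - M - | M S | + + | - M; M → - | - M - | M S | + + | - M | + | - B | + - -; B → - | - M - | M S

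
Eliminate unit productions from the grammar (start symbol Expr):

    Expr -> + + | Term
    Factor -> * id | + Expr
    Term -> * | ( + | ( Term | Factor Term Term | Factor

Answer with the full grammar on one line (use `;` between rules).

Expr -> * | ( + | ( Term | Factor Term Term | * id | + Expr | + +; Factor -> * id | + Expr; Term -> * | ( + | ( Term | Factor Term Term | * id | + Expr

Unit pairs: Expr ⇒* {Factor, Term}; Term ⇒* {Factor}.
Replace each nonterminal's rules with the union of the non-unit rules of every nonterminal it unit-derives.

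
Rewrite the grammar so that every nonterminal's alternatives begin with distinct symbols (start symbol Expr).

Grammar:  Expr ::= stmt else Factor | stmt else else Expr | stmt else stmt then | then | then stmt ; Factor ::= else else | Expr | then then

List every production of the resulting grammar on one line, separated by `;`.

Expr has alternatives sharing prefix 'stmt else': factor to Expr → stmt else Expr1 with Expr1 → Factor | else Expr | stmt then.
Expr has alternatives sharing prefix 'then': factor to Expr → then Expr2 with Expr2 → ε | stmt.

Expr ::= stmt else Expr1 | then Expr2; Factor ::= else else | Expr | then then; Expr1 ::= Factor | else Expr | stmt then; Expr2 ::= ε | stmt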